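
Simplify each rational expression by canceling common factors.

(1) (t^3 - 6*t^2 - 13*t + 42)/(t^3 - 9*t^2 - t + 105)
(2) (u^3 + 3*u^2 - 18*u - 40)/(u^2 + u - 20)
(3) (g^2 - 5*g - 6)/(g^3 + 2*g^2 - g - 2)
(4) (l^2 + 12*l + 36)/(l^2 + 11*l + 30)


(1) = (t - 2)/(t - 5)
(2) = u + 2
(3) = (g - 6)/(g^2 + g - 2)
(4) = (l + 6)/(l + 5)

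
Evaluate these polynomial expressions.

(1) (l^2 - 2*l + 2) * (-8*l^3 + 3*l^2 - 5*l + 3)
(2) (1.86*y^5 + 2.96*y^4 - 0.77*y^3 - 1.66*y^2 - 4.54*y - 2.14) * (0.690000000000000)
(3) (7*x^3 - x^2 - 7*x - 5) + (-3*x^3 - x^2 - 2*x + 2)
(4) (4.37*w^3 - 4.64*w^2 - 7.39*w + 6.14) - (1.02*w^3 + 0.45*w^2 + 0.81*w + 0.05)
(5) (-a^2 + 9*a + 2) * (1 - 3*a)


(1) = -8*l^5 + 19*l^4 - 27*l^3 + 19*l^2 - 16*l + 6
(2) = 1.2834*y^5 + 2.0424*y^4 - 0.5313*y^3 - 1.1454*y^2 - 3.1326*y - 1.4766
(3) = 4*x^3 - 2*x^2 - 9*x - 3
(4) = 3.35*w^3 - 5.09*w^2 - 8.2*w + 6.09
(5) = 3*a^3 - 28*a^2 + 3*a + 2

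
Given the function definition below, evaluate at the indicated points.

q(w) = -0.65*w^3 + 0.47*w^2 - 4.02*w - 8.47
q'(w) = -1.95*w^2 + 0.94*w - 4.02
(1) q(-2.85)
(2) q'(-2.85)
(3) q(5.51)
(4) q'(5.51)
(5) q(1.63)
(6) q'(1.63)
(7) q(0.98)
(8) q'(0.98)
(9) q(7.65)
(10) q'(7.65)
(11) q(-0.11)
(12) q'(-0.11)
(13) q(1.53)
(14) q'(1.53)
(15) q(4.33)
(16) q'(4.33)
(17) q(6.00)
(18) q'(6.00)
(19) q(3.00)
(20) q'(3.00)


(1) = 21.85
(2) = -22.54
(3) = -125.09
(4) = -58.04
(5) = -16.59
(6) = -7.67
(7) = -12.57
(8) = -4.97
(9) = -302.72
(10) = -110.95
(11) = -8.02
(12) = -4.15
(13) = -15.85
(14) = -7.15
(15) = -69.83
(16) = -36.51
(17) = -156.07
(18) = -68.58
(19) = -33.85
(20) = -18.75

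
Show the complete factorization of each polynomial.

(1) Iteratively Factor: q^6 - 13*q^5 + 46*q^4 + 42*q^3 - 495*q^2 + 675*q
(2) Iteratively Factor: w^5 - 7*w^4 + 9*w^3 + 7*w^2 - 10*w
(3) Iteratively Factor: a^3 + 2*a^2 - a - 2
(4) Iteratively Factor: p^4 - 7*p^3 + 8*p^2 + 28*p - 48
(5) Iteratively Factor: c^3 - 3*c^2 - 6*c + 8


(1) = (q - 3)*(q^5 - 10*q^4 + 16*q^3 + 90*q^2 - 225*q) = (q - 5)*(q - 3)*(q^4 - 5*q^3 - 9*q^2 + 45*q) = (q - 5)*(q - 3)^2*(q^3 - 2*q^2 - 15*q) = q*(q - 5)*(q - 3)^2*(q^2 - 2*q - 15) = q*(q - 5)*(q - 3)^2*(q + 3)*(q - 5)
(2) = (w)*(w^4 - 7*w^3 + 9*w^2 + 7*w - 10) = w*(w - 2)*(w^3 - 5*w^2 - w + 5) = w*(w - 2)*(w + 1)*(w^2 - 6*w + 5) = w*(w - 2)*(w - 1)*(w + 1)*(w - 5)
(3) = (a + 1)*(a^2 + a - 2) = (a - 1)*(a + 1)*(a + 2)
(4) = (p - 3)*(p^3 - 4*p^2 - 4*p + 16) = (p - 3)*(p - 2)*(p^2 - 2*p - 8) = (p - 4)*(p - 3)*(p - 2)*(p + 2)
(5) = (c - 4)*(c^2 + c - 2) = (c - 4)*(c - 1)*(c + 2)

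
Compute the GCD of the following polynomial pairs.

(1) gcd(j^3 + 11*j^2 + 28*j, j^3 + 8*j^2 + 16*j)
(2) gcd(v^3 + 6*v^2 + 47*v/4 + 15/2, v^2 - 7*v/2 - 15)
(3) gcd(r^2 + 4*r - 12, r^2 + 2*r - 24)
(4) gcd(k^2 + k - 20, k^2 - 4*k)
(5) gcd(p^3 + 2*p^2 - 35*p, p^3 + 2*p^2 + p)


(1) = gcd(j*(j + 4)*(j + 7), j*(j + 4)^2) = j^2 + 4*j
(2) = gcd((v + 3/2)*(v + 2)*(v + 5/2), (v - 6)*(v + 5/2)) = v + 5/2
(3) = gcd((r - 2)*(r + 6), (r - 4)*(r + 6)) = r + 6
(4) = k - 4
(5) = gcd(p*(p - 5)*(p + 7), p*(p + 1)^2) = p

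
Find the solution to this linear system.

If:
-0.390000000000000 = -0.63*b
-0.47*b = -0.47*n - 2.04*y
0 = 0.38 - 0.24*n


Then:
b = 0.62
n = 1.58
y = -0.22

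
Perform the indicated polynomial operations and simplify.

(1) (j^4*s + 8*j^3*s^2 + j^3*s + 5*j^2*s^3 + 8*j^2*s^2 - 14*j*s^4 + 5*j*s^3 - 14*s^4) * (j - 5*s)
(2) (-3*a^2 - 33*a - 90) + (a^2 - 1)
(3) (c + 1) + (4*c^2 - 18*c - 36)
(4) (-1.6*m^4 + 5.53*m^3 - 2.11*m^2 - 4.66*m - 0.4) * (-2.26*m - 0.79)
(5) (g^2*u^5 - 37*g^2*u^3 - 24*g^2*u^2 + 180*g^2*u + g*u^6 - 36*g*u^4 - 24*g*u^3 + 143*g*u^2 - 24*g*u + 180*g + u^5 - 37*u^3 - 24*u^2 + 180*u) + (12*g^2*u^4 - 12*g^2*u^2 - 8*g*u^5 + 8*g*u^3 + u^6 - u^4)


(1) = j^5*s + 3*j^4*s^2 + j^4*s - 35*j^3*s^3 + 3*j^3*s^2 - 39*j^2*s^4 - 35*j^2*s^3 + 70*j*s^5 - 39*j*s^4 + 70*s^5
(2) = -2*a^2 - 33*a - 91
(3) = 4*c^2 - 17*c - 35
(4) = 3.616*m^5 - 11.2338*m^4 + 0.3999*m^3 + 12.1985*m^2 + 4.5854*m + 0.316
(5) = g^2*u^5 + 12*g^2*u^4 - 37*g^2*u^3 - 36*g^2*u^2 + 180*g^2*u + g*u^6 - 8*g*u^5 - 36*g*u^4 - 16*g*u^3 + 143*g*u^2 - 24*g*u + 180*g + u^6 + u^5 - u^4 - 37*u^3 - 24*u^2 + 180*u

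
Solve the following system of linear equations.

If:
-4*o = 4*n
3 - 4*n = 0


Then:
n = 3/4
o = -3/4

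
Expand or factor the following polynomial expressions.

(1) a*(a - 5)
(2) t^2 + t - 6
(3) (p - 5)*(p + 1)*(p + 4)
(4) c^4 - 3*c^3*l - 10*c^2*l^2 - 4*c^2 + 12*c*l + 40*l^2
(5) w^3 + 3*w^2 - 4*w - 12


(1) = a^2 - 5*a
(2) = (t - 2)*(t + 3)
(3) = p^3 - 21*p - 20
(4) = (c - 2)*(c + 2)*(c - 5*l)*(c + 2*l)
(5) = (w - 2)*(w + 2)*(w + 3)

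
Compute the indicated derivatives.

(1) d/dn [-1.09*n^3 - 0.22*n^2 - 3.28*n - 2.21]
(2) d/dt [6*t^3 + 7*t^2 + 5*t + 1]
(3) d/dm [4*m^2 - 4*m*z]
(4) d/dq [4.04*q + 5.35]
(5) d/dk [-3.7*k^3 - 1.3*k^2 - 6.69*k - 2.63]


(1) = -3.27*n^2 - 0.44*n - 3.28
(2) = 18*t^2 + 14*t + 5
(3) = 8*m - 4*z
(4) = 4.04000000000000
(5) = -11.1*k^2 - 2.6*k - 6.69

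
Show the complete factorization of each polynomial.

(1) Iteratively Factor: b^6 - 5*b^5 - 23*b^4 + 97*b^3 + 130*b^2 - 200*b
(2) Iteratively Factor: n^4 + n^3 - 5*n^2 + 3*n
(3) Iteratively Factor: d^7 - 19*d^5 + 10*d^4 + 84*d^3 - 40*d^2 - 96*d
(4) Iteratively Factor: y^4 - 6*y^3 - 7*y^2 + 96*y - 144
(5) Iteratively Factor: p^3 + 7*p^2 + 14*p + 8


(1) = (b - 1)*(b^5 - 4*b^4 - 27*b^3 + 70*b^2 + 200*b) = b*(b - 1)*(b^4 - 4*b^3 - 27*b^2 + 70*b + 200) = b*(b - 5)*(b - 1)*(b^3 + b^2 - 22*b - 40) = b*(b - 5)*(b - 1)*(b + 2)*(b^2 - b - 20) = b*(b - 5)*(b - 1)*(b + 2)*(b + 4)*(b - 5)
(2) = (n - 1)*(n^3 + 2*n^2 - 3*n) = (n - 1)^2*(n^2 + 3*n) = (n - 1)^2*(n + 3)*(n)
(3) = (d - 3)*(d^6 + 3*d^5 - 10*d^4 - 20*d^3 + 24*d^2 + 32*d) = (d - 3)*(d + 2)*(d^5 + d^4 - 12*d^3 + 4*d^2 + 16*d) = (d - 3)*(d + 2)*(d + 4)*(d^4 - 3*d^3 + 4*d) = d*(d - 3)*(d + 2)*(d + 4)*(d^3 - 3*d^2 + 4) = d*(d - 3)*(d - 2)*(d + 2)*(d + 4)*(d^2 - d - 2) = d*(d - 3)*(d - 2)*(d + 1)*(d + 2)*(d + 4)*(d - 2)
(4) = (y - 3)*(y^3 - 3*y^2 - 16*y + 48) = (y - 3)^2*(y^2 - 16) = (y - 4)*(y - 3)^2*(y + 4)
(5) = (p + 1)*(p^2 + 6*p + 8) = (p + 1)*(p + 2)*(p + 4)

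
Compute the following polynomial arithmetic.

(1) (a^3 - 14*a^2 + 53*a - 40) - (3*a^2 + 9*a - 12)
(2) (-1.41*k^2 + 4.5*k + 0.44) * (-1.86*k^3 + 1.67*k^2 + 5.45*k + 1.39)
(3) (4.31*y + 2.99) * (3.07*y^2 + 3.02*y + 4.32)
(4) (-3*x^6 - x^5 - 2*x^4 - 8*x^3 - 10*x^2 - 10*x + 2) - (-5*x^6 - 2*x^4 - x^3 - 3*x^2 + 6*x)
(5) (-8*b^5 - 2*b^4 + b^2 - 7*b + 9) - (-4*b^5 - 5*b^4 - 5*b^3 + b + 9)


(1) = a^3 - 17*a^2 + 44*a - 28
(2) = 2.6226*k^5 - 10.7247*k^4 - 0.9879*k^3 + 23.2999*k^2 + 8.653*k + 0.6116
(3) = 13.2317*y^3 + 22.1955*y^2 + 27.649*y + 12.9168
(4) = 2*x^6 - x^5 - 7*x^3 - 7*x^2 - 16*x + 2
(5) = -4*b^5 + 3*b^4 + 5*b^3 + b^2 - 8*b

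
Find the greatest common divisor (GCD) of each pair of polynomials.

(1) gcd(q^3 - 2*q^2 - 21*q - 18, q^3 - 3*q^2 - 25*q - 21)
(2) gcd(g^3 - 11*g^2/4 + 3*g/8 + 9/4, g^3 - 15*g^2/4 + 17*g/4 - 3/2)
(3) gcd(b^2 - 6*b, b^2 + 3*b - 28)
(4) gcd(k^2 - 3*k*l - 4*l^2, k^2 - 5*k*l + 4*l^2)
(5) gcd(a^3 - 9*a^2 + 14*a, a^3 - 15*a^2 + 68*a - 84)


(1) = q^2 + 4*q + 3
(2) = g - 2
(3) = gcd(b*(b - 6), (b - 4)*(b + 7)) = 1
(4) = k - 4*l
(5) = gcd(a*(a - 7)*(a - 2), (a - 7)*(a - 6)*(a - 2)) = a^2 - 9*a + 14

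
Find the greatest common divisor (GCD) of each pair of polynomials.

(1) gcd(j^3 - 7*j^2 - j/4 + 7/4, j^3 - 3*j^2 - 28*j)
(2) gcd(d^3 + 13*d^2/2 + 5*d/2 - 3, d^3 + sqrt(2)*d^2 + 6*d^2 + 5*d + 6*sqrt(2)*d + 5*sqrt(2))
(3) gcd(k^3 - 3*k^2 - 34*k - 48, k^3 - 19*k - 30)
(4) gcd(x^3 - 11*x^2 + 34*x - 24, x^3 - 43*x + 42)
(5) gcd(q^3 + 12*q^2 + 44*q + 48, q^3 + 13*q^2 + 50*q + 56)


(1) = gcd((j - 7)*(j - 1/2)*(j + 1/2), j*(j - 7)*(j + 4)) = j - 7
(2) = d + 1
(3) = k^2 + 5*k + 6
(4) = x^2 - 7*x + 6
(5) = q^2 + 6*q + 8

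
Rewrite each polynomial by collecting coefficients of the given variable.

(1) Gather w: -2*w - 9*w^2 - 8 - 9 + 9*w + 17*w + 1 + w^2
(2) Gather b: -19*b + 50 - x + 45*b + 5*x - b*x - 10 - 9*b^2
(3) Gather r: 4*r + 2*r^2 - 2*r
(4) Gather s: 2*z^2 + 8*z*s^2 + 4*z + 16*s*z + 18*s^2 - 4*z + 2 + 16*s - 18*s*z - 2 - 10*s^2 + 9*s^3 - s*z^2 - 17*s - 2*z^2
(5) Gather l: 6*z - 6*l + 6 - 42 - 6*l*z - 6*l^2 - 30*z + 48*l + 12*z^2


(1) = -8*w^2 + 24*w - 16
(2) = -9*b^2 + b*(26 - x) + 4*x + 40
(3) = 2*r^2 + 2*r
(4) = 9*s^3 + s^2*(8*z + 8) + s*(-z^2 - 2*z - 1)
(5) = -6*l^2 + l*(42 - 6*z) + 12*z^2 - 24*z - 36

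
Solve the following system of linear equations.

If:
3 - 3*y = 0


Then:
y = 1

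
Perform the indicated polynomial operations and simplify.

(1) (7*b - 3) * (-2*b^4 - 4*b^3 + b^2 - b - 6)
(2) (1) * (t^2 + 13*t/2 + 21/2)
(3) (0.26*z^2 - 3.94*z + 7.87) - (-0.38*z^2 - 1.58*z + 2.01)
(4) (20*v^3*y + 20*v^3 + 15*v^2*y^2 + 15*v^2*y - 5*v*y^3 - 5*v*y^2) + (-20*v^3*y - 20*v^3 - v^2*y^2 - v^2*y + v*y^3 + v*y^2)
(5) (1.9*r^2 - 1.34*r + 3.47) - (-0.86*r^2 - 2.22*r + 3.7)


(1) = -14*b^5 - 22*b^4 + 19*b^3 - 10*b^2 - 39*b + 18
(2) = t^2 + 13*t/2 + 21/2
(3) = 0.64*z^2 - 2.36*z + 5.86
(4) = 14*v^2*y^2 + 14*v^2*y - 4*v*y^3 - 4*v*y^2
(5) = 2.76*r^2 + 0.88*r - 0.23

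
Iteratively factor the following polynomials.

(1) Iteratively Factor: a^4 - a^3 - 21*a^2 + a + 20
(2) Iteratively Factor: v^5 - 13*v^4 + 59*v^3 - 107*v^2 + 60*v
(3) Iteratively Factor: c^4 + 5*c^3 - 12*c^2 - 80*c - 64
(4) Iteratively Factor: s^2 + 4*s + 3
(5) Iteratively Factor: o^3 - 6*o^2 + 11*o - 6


(1) = (a + 4)*(a^3 - 5*a^2 - a + 5) = (a - 5)*(a + 4)*(a^2 - 1) = (a - 5)*(a - 1)*(a + 4)*(a + 1)
(2) = (v - 3)*(v^4 - 10*v^3 + 29*v^2 - 20*v) = (v - 4)*(v - 3)*(v^3 - 6*v^2 + 5*v) = v*(v - 4)*(v - 3)*(v^2 - 6*v + 5) = v*(v - 4)*(v - 3)*(v - 1)*(v - 5)
(3) = (c + 1)*(c^3 + 4*c^2 - 16*c - 64) = (c - 4)*(c + 1)*(c^2 + 8*c + 16) = (c - 4)*(c + 1)*(c + 4)*(c + 4)
(4) = (s + 1)*(s + 3)
(5) = (o - 3)*(o^2 - 3*o + 2) = (o - 3)*(o - 2)*(o - 1)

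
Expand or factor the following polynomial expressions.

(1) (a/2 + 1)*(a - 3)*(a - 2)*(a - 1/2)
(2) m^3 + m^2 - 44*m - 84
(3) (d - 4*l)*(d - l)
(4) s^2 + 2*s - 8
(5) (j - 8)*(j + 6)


(1) = a^4/2 - 7*a^3/4 - 5*a^2/4 + 7*a - 3
(2) = (m - 7)*(m + 2)*(m + 6)
(3) = d^2 - 5*d*l + 4*l^2
(4) = (s - 2)*(s + 4)
(5) = j^2 - 2*j - 48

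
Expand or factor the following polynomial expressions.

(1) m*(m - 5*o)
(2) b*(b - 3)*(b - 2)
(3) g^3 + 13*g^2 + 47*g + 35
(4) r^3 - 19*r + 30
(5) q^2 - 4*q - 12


(1) = m^2 - 5*m*o
(2) = b^3 - 5*b^2 + 6*b
(3) = (g + 1)*(g + 5)*(g + 7)
(4) = (r - 3)*(r - 2)*(r + 5)
(5) = (q - 6)*(q + 2)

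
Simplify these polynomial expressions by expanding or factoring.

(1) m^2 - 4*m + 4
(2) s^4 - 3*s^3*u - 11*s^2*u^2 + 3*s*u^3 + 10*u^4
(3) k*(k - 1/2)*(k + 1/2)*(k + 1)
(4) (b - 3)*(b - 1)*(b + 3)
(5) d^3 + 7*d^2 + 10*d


(1) = (m - 2)^2
(2) = (s - 5*u)*(s - u)*(s + u)*(s + 2*u)
(3) = k^4 + k^3 - k^2/4 - k/4
(4) = b^3 - b^2 - 9*b + 9
(5) = d*(d + 2)*(d + 5)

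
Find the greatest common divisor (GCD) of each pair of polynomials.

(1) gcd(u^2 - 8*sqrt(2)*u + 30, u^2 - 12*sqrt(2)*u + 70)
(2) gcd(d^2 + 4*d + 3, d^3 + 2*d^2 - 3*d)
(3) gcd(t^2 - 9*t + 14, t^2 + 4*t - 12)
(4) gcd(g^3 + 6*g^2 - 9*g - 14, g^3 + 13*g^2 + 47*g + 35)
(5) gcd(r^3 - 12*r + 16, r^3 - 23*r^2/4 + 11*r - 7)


(1) = u - 5*sqrt(2)
(2) = d + 3
(3) = gcd((t - 7)*(t - 2), (t - 2)*(t + 6)) = t - 2
(4) = g^2 + 8*g + 7
(5) = gcd((r - 2)^2*(r + 4), (r - 2)^2*(r - 7/4)) = r^2 - 4*r + 4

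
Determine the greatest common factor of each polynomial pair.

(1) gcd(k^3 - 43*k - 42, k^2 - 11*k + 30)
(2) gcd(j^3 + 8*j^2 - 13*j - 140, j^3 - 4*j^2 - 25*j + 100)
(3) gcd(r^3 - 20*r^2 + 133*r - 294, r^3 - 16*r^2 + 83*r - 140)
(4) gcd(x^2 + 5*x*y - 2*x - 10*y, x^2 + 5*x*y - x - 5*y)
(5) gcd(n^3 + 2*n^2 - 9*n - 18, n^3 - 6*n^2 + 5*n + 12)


(1) = gcd((k - 7)*(k + 1)*(k + 6), (k - 6)*(k - 5)) = 1
(2) = gcd((j - 4)*(j + 5)*(j + 7), (j - 5)*(j - 4)*(j + 5)) = j^2 + j - 20
(3) = r - 7
(4) = x + 5*y
(5) = gcd((n - 3)*(n + 2)*(n + 3), (n - 4)*(n - 3)*(n + 1)) = n - 3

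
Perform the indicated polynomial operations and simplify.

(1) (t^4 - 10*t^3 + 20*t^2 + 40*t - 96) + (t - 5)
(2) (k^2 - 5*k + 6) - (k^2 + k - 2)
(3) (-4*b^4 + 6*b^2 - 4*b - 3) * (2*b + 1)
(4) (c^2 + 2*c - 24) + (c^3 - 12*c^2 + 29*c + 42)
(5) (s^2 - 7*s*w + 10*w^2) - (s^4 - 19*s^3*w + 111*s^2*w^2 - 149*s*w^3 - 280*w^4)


(1) = t^4 - 10*t^3 + 20*t^2 + 41*t - 101
(2) = 8 - 6*k
(3) = -8*b^5 - 4*b^4 + 12*b^3 - 2*b^2 - 10*b - 3
(4) = c^3 - 11*c^2 + 31*c + 18
(5) = -s^4 + 19*s^3*w - 111*s^2*w^2 + s^2 + 149*s*w^3 - 7*s*w + 280*w^4 + 10*w^2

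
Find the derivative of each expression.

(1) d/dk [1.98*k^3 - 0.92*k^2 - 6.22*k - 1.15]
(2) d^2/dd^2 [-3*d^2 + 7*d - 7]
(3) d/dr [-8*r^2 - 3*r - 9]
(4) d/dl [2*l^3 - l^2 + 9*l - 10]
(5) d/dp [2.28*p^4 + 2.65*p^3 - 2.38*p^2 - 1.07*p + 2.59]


(1) = 5.94*k^2 - 1.84*k - 6.22
(2) = -6
(3) = -16*r - 3
(4) = 6*l^2 - 2*l + 9
(5) = 9.12*p^3 + 7.95*p^2 - 4.76*p - 1.07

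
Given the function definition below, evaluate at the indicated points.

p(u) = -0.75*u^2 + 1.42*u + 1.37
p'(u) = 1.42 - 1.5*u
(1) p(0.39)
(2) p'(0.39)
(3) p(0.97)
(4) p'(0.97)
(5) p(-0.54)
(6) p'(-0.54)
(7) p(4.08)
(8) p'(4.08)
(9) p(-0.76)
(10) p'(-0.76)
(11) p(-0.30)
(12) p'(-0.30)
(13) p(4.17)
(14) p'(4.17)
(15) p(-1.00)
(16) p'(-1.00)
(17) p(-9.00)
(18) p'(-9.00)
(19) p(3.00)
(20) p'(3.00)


(1) = 1.81
(2) = 0.83
(3) = 2.04
(4) = -0.04
(5) = 0.38
(6) = 2.23
(7) = -5.32
(8) = -4.70
(9) = -0.14
(10) = 2.56
(11) = 0.88
(12) = 1.87
(13) = -5.75
(14) = -4.83
(15) = -0.80
(16) = 2.92
(17) = -72.16
(18) = 14.92
(19) = -1.12
(20) = -3.08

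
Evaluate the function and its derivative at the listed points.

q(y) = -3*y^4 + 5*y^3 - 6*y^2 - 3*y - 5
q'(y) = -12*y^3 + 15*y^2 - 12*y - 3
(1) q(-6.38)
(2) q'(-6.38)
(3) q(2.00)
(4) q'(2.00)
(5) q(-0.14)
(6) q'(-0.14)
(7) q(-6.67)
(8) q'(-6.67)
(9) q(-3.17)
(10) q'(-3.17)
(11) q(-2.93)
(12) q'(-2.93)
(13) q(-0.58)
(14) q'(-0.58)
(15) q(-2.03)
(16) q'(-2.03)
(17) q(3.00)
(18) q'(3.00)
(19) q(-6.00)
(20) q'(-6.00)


(1) = -6499.10
(2) = 3800.45
(3) = -43.00
(4) = -63.00
(5) = -4.71
(6) = -0.99
(7) = -7673.41
(8) = 4305.27
(9) = -518.00
(10) = 568.03
(11) = -394.59
(12) = 462.78
(13) = -6.59
(14) = 11.35
(15) = -116.41
(16) = 183.56
(17) = -176.00
(18) = -228.00
(19) = -5171.00
(20) = 3201.00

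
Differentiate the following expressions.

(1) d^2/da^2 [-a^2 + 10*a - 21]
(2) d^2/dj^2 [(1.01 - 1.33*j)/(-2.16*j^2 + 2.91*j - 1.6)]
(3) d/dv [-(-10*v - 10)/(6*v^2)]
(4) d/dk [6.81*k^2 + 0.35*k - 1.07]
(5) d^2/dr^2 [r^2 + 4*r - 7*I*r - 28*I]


(1) = -2
(2) = ((12.1038 - 17.2368*j)*(2.16*j^2 - 2.91*j + 1.6) + (1.33*j - 1.01)*(4.32*j - 2.91)*(8.64*j - 5.82))/(2.16*j^2 - 2.91*j + 1.6)^3
(3) = 5*(-v - 2)/(3*v^3)
(4) = 13.62*k + 0.35
(5) = 2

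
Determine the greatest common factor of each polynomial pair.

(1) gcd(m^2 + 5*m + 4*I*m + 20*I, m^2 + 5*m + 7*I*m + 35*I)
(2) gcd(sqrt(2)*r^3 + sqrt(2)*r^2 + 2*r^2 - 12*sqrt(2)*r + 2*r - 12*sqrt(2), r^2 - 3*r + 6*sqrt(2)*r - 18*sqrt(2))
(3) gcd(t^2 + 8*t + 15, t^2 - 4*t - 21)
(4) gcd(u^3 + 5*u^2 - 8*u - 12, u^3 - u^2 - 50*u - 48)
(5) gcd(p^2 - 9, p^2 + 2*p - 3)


(1) = gcd((m + 5)*(m + 4*I), (m + 5)*(m + 7*I)) = m + 5
(2) = 1
(3) = t + 3
(4) = u^2 + 7*u + 6
(5) = gcd((p - 3)*(p + 3), (p - 1)*(p + 3)) = p + 3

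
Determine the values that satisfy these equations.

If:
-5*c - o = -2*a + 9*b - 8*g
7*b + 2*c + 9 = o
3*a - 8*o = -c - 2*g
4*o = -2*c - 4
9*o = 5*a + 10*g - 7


Then:
a = -6117/110
b = -115/11
c = 278/11
g = 3571/220
o = -150/11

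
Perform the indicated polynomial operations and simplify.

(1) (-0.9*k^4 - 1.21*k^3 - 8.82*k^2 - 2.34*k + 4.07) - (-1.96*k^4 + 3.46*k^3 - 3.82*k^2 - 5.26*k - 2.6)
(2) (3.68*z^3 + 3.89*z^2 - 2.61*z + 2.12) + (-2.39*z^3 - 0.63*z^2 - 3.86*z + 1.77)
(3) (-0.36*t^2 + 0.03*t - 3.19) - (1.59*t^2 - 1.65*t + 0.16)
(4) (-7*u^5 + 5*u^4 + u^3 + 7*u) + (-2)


(1) = 1.06*k^4 - 4.67*k^3 - 5.0*k^2 + 2.92*k + 6.67
(2) = 1.29*z^3 + 3.26*z^2 - 6.47*z + 3.89
(3) = -1.95*t^2 + 1.68*t - 3.35
(4) = -7*u^5 + 5*u^4 + u^3 + 7*u - 2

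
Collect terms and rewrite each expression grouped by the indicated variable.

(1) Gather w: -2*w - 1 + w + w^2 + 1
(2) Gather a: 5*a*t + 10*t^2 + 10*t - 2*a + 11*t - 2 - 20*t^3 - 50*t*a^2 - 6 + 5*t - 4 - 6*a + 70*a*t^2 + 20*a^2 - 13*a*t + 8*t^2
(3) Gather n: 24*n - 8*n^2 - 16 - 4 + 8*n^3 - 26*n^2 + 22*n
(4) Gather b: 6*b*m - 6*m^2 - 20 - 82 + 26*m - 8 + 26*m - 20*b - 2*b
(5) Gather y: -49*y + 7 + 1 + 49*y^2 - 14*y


(1) = w^2 - w
(2) = a^2*(20 - 50*t) + a*(70*t^2 - 8*t - 8) - 20*t^3 + 18*t^2 + 26*t - 12
(3) = 8*n^3 - 34*n^2 + 46*n - 20
(4) = b*(6*m - 22) - 6*m^2 + 52*m - 110
(5) = 49*y^2 - 63*y + 8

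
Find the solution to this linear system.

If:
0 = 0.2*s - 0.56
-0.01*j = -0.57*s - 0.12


Then:
j = 171.60
s = 2.80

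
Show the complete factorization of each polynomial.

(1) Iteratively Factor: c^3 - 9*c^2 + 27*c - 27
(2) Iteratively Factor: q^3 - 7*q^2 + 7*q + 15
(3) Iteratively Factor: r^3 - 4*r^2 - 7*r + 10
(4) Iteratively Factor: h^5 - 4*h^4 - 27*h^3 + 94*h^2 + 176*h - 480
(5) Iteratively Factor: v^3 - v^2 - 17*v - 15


(1) = (c - 3)*(c^2 - 6*c + 9) = (c - 3)^2*(c - 3)
(2) = (q - 5)*(q^2 - 2*q - 3) = (q - 5)*(q + 1)*(q - 3)
(3) = (r + 2)*(r^2 - 6*r + 5) = (r - 1)*(r + 2)*(r - 5)
(4) = (h - 4)*(h^4 - 27*h^2 - 14*h + 120) = (h - 4)*(h - 2)*(h^3 + 2*h^2 - 23*h - 60) = (h - 4)*(h - 2)*(h + 3)*(h^2 - h - 20) = (h - 4)*(h - 2)*(h + 3)*(h + 4)*(h - 5)
(5) = (v + 3)*(v^2 - 4*v - 5) = (v + 1)*(v + 3)*(v - 5)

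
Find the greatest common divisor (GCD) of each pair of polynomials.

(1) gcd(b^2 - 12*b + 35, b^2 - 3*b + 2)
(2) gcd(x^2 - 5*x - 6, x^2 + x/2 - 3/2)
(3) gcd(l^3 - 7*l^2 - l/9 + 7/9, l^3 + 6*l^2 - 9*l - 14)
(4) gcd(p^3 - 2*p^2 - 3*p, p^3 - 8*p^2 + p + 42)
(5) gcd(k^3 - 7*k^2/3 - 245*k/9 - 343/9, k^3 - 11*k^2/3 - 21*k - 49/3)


(1) = gcd((b - 7)*(b - 5), (b - 2)*(b - 1)) = 1
(2) = 1
(3) = gcd((l - 7)*(l - 1/3)*(l + 1/3), (l - 2)*(l + 1)*(l + 7)) = 1
(4) = gcd(p*(p - 3)*(p + 1), (p - 7)*(p - 3)*(p + 2)) = p - 3
(5) = gcd((k - 7)*(k + 7/3)^2, (k - 7)*(k + 1)*(k + 7/3)) = k^2 - 14*k/3 - 49/3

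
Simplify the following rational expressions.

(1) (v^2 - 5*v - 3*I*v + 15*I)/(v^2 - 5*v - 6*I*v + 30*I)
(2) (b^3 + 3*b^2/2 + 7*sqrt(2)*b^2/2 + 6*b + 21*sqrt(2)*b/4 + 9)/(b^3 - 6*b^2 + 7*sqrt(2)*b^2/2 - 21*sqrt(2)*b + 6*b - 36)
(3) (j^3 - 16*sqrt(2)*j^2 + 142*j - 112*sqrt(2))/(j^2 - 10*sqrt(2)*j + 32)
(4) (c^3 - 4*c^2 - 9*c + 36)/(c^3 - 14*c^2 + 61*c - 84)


(1) = (v - 3*I)/(v - 6*I)
(2) = (8*b + 12)/(8*b - 48)
(3) = (j^2 - 8*sqrt(2)*j + 14)/(j - 2*sqrt(2))
(4) = (c + 3)/(c - 7)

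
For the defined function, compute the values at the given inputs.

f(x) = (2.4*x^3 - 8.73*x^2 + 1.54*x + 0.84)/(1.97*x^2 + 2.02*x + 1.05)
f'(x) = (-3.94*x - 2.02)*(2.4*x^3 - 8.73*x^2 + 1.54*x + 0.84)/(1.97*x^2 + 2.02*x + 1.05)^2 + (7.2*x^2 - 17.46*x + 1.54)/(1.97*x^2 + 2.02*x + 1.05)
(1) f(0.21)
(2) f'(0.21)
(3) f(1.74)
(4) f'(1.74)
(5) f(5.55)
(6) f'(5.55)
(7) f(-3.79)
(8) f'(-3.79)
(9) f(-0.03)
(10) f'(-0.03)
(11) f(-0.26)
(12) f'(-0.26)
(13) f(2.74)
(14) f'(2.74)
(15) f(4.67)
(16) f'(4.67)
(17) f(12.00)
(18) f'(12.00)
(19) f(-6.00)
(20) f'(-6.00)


(1) = 0.51
(2) = -2.09
(3) = -0.98
(4) = 0.15
(5) = 2.07
(6) = 1.06
(7) = -12.03
(8) = 0.73
(9) = 0.79
(10) = 0.57
(11) = -0.29
(12) = 10.42
(13) = -0.52
(14) = 0.67
(15) = 1.16
(16) = 1.00
(17) = 9.42
(18) = 1.18
(19) = -14.05
(20) = 1.03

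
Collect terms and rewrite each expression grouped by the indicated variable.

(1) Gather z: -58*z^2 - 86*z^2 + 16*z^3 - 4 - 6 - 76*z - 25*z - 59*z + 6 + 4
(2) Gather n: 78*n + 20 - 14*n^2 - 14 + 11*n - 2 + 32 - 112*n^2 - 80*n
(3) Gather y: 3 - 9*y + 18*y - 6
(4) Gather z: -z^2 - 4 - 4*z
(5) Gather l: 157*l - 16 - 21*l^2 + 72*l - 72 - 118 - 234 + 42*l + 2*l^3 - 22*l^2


(1) = 16*z^3 - 144*z^2 - 160*z
(2) = -126*n^2 + 9*n + 36
(3) = 9*y - 3
(4) = -z^2 - 4*z - 4
(5) = 2*l^3 - 43*l^2 + 271*l - 440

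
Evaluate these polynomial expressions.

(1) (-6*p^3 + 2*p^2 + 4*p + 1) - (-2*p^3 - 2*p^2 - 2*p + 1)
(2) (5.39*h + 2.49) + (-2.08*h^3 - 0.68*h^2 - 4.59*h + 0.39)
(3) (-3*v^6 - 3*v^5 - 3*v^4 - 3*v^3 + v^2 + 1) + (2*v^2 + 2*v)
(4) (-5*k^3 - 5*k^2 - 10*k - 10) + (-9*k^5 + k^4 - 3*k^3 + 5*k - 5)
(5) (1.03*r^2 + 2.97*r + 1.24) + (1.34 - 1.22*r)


(1) = -4*p^3 + 4*p^2 + 6*p
(2) = -2.08*h^3 - 0.68*h^2 + 0.8*h + 2.88
(3) = -3*v^6 - 3*v^5 - 3*v^4 - 3*v^3 + 3*v^2 + 2*v + 1
(4) = -9*k^5 + k^4 - 8*k^3 - 5*k^2 - 5*k - 15
(5) = 1.03*r^2 + 1.75*r + 2.58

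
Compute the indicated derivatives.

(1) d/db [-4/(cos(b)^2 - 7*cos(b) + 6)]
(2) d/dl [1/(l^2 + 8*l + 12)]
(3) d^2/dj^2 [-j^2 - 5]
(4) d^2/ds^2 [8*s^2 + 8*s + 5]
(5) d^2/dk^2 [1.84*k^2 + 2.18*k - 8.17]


(1) = 4*(7 - 2*cos(b))*sin(b)/(cos(b)^2 - 7*cos(b) + 6)^2
(2) = 2*(-l - 4)/(l^2 + 8*l + 12)^2
(3) = -2
(4) = 16
(5) = 3.68000000000000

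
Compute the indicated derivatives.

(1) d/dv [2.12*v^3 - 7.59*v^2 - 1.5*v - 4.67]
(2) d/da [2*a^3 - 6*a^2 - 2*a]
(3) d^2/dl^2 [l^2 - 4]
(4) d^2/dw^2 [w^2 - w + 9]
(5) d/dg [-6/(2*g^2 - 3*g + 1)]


(1) = 6.36*v^2 - 15.18*v - 1.5
(2) = 6*a^2 - 12*a - 2
(3) = 2
(4) = 2
(5) = 6*(4*g - 3)/(2*g^2 - 3*g + 1)^2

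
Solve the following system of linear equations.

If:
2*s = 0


Then:
s = 0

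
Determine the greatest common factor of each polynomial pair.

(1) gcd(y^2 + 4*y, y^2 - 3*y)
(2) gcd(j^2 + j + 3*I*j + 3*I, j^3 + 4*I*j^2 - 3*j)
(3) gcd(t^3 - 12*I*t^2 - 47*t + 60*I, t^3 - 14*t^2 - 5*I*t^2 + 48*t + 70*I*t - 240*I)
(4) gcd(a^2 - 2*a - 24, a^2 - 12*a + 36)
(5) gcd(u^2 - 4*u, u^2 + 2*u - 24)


(1) = y
(2) = gcd((j + 1)*(j + 3*I), j*(j + I)*(j + 3*I)) = j + 3*I
(3) = t - 5*I
(4) = a - 6
(5) = gcd(u*(u - 4), (u - 4)*(u + 6)) = u - 4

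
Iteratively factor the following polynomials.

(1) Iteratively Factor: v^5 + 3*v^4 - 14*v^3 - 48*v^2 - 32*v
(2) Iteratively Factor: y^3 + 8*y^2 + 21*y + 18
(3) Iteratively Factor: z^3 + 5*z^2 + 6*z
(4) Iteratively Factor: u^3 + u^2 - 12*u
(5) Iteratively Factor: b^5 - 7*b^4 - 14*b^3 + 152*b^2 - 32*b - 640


(1) = (v + 2)*(v^4 + v^3 - 16*v^2 - 16*v) = (v + 2)*(v + 4)*(v^3 - 3*v^2 - 4*v) = v*(v + 2)*(v + 4)*(v^2 - 3*v - 4) = v*(v - 4)*(v + 2)*(v + 4)*(v + 1)
(2) = (y + 3)*(y^2 + 5*y + 6) = (y + 3)^2*(y + 2)
(3) = (z + 3)*(z^2 + 2*z) = z*(z + 3)*(z + 2)
(4) = (u + 4)*(u^2 - 3*u) = u*(u + 4)*(u - 3)
(5) = (b + 2)*(b^4 - 9*b^3 + 4*b^2 + 144*b - 320) = (b + 2)*(b + 4)*(b^3 - 13*b^2 + 56*b - 80) = (b - 4)*(b + 2)*(b + 4)*(b^2 - 9*b + 20) = (b - 4)^2*(b + 2)*(b + 4)*(b - 5)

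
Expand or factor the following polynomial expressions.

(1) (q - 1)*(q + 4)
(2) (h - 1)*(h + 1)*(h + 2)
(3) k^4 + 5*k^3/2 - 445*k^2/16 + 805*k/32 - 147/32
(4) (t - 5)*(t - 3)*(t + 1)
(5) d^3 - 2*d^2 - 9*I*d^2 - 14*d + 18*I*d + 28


(1) = q^2 + 3*q - 4
(2) = h^3 + 2*h^2 - h - 2
(3) = (k - 7/2)*(k - 3/4)*(k - 1/4)*(k + 7)
(4) = t^3 - 7*t^2 + 7*t + 15
(5) = (d - 2)*(d - 7*I)*(d - 2*I)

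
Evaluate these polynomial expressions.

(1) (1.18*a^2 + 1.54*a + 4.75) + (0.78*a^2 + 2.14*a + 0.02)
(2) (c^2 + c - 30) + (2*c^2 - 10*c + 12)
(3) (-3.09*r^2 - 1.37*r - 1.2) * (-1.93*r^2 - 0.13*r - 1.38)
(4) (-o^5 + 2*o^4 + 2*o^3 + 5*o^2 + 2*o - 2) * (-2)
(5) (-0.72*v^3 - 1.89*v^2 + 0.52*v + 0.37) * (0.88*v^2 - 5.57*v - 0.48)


(1) = 1.96*a^2 + 3.68*a + 4.77
(2) = 3*c^2 - 9*c - 18
(3) = 5.9637*r^4 + 3.0458*r^3 + 6.7583*r^2 + 2.0466*r + 1.656
(4) = 2*o^5 - 4*o^4 - 4*o^3 - 10*o^2 - 4*o + 4
(5) = -0.6336*v^5 + 2.3472*v^4 + 11.3305*v^3 - 1.6636*v^2 - 2.3105*v - 0.1776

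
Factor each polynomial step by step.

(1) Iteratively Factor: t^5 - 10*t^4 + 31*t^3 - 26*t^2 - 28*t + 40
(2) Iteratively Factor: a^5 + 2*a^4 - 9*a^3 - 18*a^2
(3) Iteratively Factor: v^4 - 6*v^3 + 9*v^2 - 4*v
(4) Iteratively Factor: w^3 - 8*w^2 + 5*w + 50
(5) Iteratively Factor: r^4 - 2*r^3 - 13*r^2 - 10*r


(1) = (t + 1)*(t^4 - 11*t^3 + 42*t^2 - 68*t + 40) = (t - 2)*(t + 1)*(t^3 - 9*t^2 + 24*t - 20) = (t - 2)^2*(t + 1)*(t^2 - 7*t + 10) = (t - 2)^3*(t + 1)*(t - 5)
(2) = (a + 2)*(a^4 - 9*a^2) = (a - 3)*(a + 2)*(a^3 + 3*a^2) = a*(a - 3)*(a + 2)*(a^2 + 3*a) = a*(a - 3)*(a + 2)*(a + 3)*(a)
(3) = (v - 1)*(v^3 - 5*v^2 + 4*v) = (v - 4)*(v - 1)*(v^2 - v) = v*(v - 4)*(v - 1)*(v - 1)
(4) = (w + 2)*(w^2 - 10*w + 25) = (w - 5)*(w + 2)*(w - 5)
(5) = (r + 1)*(r^3 - 3*r^2 - 10*r) = (r - 5)*(r + 1)*(r^2 + 2*r) = (r - 5)*(r + 1)*(r + 2)*(r)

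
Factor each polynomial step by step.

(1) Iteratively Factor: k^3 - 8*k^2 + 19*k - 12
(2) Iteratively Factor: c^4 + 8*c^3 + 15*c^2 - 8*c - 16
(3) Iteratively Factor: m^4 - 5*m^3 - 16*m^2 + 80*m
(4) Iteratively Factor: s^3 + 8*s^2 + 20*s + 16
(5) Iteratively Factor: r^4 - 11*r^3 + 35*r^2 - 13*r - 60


(1) = (k - 3)*(k^2 - 5*k + 4) = (k - 4)*(k - 3)*(k - 1)
(2) = (c + 4)*(c^3 + 4*c^2 - c - 4) = (c - 1)*(c + 4)*(c^2 + 5*c + 4) = (c - 1)*(c + 1)*(c + 4)*(c + 4)
(3) = (m - 5)*(m^3 - 16*m) = (m - 5)*(m + 4)*(m^2 - 4*m) = m*(m - 5)*(m + 4)*(m - 4)
(4) = (s + 2)*(s^2 + 6*s + 8) = (s + 2)*(s + 4)*(s + 2)
(5) = (r - 5)*(r^3 - 6*r^2 + 5*r + 12) = (r - 5)*(r + 1)*(r^2 - 7*r + 12) = (r - 5)*(r - 3)*(r + 1)*(r - 4)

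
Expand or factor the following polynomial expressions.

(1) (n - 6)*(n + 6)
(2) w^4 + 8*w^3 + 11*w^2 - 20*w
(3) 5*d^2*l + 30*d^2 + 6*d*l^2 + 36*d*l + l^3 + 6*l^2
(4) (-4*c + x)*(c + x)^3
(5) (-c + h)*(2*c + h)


(1) = n^2 - 36
(2) = w*(w - 1)*(w + 4)*(w + 5)
(3) = (d + l)*(5*d + l)*(l + 6)
(4) = -4*c^4 - 11*c^3*x - 9*c^2*x^2 - c*x^3 + x^4
(5) = -2*c^2 + c*h + h^2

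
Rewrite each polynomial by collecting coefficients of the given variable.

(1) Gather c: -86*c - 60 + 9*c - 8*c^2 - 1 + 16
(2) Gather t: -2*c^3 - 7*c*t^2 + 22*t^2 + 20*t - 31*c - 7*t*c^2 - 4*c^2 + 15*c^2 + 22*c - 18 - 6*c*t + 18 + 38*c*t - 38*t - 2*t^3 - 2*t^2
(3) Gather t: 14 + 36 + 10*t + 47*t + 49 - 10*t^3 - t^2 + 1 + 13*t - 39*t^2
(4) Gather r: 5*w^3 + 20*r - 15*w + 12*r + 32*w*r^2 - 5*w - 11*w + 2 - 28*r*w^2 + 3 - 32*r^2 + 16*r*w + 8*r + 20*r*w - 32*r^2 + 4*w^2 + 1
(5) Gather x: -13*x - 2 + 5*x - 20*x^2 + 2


(1) = -8*c^2 - 77*c - 45
(2) = -2*c^3 + 11*c^2 - 9*c - 2*t^3 + t^2*(20 - 7*c) + t*(-7*c^2 + 32*c - 18)
(3) = -10*t^3 - 40*t^2 + 70*t + 100
(4) = r^2*(32*w - 64) + r*(-28*w^2 + 36*w + 40) + 5*w^3 + 4*w^2 - 31*w + 6
(5) = -20*x^2 - 8*x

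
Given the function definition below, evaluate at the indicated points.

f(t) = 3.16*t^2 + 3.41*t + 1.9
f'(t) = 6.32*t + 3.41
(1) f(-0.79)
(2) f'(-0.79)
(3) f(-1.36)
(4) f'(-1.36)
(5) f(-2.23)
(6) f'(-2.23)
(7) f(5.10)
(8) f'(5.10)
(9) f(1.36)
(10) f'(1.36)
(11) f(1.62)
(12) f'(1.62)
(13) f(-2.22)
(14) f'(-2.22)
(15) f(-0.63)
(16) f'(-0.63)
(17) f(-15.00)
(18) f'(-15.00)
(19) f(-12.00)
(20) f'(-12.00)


(1) = 1.18
(2) = -1.58
(3) = 3.11
(4) = -5.19
(5) = 10.01
(6) = -10.68
(7) = 101.48
(8) = 35.64
(9) = 12.38
(10) = 12.01
(11) = 15.72
(12) = 13.65
(13) = 9.90
(14) = -10.62
(15) = 1.01
(16) = -0.57
(17) = 661.75
(18) = -91.39
(19) = 416.02
(20) = -72.43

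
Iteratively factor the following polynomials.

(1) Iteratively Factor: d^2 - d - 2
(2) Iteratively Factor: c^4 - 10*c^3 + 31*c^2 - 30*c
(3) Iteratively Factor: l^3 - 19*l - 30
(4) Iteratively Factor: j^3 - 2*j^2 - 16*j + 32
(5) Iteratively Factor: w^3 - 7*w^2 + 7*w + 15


(1) = (d + 1)*(d - 2)
(2) = (c - 5)*(c^3 - 5*c^2 + 6*c) = (c - 5)*(c - 3)*(c^2 - 2*c) = c*(c - 5)*(c - 3)*(c - 2)
(3) = (l - 5)*(l^2 + 5*l + 6) = (l - 5)*(l + 3)*(l + 2)
(4) = (j - 4)*(j^2 + 2*j - 8) = (j - 4)*(j - 2)*(j + 4)
(5) = (w - 3)*(w^2 - 4*w - 5) = (w - 5)*(w - 3)*(w + 1)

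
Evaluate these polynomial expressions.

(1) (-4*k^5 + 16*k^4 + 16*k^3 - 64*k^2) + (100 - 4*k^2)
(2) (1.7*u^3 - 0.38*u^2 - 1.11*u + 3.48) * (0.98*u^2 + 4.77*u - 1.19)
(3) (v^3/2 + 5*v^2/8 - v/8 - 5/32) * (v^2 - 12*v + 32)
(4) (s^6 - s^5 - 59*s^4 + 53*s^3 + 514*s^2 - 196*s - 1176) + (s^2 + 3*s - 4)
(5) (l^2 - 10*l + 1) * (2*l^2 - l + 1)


(1) = -4*k^5 + 16*k^4 + 16*k^3 - 68*k^2 + 100
(2) = 1.666*u^5 + 7.7366*u^4 - 4.9234*u^3 - 1.4321*u^2 + 17.9205*u - 4.1412
(3) = v^5/2 - 43*v^4/8 + 67*v^3/8 + 683*v^2/32 - 17*v/8 - 5
(4) = s^6 - s^5 - 59*s^4 + 53*s^3 + 515*s^2 - 193*s - 1180
(5) = 2*l^4 - 21*l^3 + 13*l^2 - 11*l + 1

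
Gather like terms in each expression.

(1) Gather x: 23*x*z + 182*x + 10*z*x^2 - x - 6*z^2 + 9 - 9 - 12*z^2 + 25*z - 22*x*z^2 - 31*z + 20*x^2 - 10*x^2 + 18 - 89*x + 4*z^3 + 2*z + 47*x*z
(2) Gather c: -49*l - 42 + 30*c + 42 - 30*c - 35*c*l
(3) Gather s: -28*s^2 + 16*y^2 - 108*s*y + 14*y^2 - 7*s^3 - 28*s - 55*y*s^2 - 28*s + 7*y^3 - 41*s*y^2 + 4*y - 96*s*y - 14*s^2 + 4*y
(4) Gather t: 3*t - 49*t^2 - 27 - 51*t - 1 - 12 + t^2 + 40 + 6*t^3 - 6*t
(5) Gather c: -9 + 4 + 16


(1) = x^2*(10*z + 10) + x*(-22*z^2 + 70*z + 92) + 4*z^3 - 18*z^2 - 4*z + 18
(2) = -35*c*l - 49*l
(3) = -7*s^3 + s^2*(-55*y - 42) + s*(-41*y^2 - 204*y - 56) + 7*y^3 + 30*y^2 + 8*y
(4) = 6*t^3 - 48*t^2 - 54*t
(5) = 11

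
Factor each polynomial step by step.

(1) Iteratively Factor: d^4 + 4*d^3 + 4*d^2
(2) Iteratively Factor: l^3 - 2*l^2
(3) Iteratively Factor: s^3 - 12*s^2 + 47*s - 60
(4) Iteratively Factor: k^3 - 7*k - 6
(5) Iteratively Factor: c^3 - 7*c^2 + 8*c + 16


(1) = (d)*(d^3 + 4*d^2 + 4*d) = d^2*(d^2 + 4*d + 4) = d^2*(d + 2)*(d + 2)
(2) = (l)*(l^2 - 2*l) = l^2*(l - 2)
(3) = (s - 4)*(s^2 - 8*s + 15) = (s - 5)*(s - 4)*(s - 3)
(4) = (k + 1)*(k^2 - k - 6) = (k + 1)*(k + 2)*(k - 3)
(5) = (c - 4)*(c^2 - 3*c - 4) = (c - 4)^2*(c + 1)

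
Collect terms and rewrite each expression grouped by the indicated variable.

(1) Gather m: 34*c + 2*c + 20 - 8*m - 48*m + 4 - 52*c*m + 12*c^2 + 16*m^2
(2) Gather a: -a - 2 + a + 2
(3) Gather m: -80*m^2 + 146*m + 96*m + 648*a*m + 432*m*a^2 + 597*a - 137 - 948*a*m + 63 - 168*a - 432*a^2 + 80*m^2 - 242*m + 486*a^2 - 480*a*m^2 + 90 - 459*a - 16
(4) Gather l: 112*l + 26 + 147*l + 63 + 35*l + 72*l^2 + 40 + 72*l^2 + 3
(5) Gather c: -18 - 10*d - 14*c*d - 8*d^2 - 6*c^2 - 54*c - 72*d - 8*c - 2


(1) = 12*c^2 + 36*c + 16*m^2 + m*(-52*c - 56) + 24
(2) = 0
(3) = 54*a^2 - 480*a*m^2 - 30*a + m*(432*a^2 - 300*a)
(4) = 144*l^2 + 294*l + 132
(5) = -6*c^2 + c*(-14*d - 62) - 8*d^2 - 82*d - 20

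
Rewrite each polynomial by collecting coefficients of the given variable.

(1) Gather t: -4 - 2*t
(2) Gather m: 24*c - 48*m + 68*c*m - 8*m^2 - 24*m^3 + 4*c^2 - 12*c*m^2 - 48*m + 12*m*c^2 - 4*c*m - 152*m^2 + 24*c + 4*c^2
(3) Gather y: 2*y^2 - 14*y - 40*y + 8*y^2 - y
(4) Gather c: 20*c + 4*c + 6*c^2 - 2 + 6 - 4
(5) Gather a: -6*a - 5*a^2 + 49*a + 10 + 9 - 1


(1) = -2*t - 4
(2) = 8*c^2 + 48*c - 24*m^3 + m^2*(-12*c - 160) + m*(12*c^2 + 64*c - 96)
(3) = 10*y^2 - 55*y
(4) = 6*c^2 + 24*c
(5) = -5*a^2 + 43*a + 18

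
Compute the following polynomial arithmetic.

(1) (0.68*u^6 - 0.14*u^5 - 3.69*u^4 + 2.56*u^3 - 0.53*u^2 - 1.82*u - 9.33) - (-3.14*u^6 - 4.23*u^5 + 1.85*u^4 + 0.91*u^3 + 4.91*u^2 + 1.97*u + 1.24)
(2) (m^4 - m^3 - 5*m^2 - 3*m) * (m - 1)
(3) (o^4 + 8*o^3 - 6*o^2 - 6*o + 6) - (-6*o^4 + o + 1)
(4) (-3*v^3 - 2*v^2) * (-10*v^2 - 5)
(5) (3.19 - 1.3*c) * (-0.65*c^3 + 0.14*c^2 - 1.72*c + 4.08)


(1) = 3.82*u^6 + 4.09*u^5 - 5.54*u^4 + 1.65*u^3 - 5.44*u^2 - 3.79*u - 10.57
(2) = m^5 - 2*m^4 - 4*m^3 + 2*m^2 + 3*m
(3) = 7*o^4 + 8*o^3 - 6*o^2 - 7*o + 5
(4) = 30*v^5 + 20*v^4 + 15*v^3 + 10*v^2
(5) = 0.845*c^4 - 2.2555*c^3 + 2.6826*c^2 - 10.7908*c + 13.0152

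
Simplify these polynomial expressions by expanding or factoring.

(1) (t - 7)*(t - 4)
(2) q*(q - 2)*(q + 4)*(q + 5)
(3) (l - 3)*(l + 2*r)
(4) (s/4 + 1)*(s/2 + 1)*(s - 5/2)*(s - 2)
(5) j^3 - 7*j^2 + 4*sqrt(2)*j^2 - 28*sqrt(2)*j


(1) = t^2 - 11*t + 28
(2) = q^4 + 7*q^3 + 2*q^2 - 40*q
(3) = l^2 + 2*l*r - 3*l - 6*r
(4) = s^4/8 + 3*s^3/16 - 7*s^2/4 - 3*s/4 + 5
(5) = j*(j - 7)*(j + 4*sqrt(2))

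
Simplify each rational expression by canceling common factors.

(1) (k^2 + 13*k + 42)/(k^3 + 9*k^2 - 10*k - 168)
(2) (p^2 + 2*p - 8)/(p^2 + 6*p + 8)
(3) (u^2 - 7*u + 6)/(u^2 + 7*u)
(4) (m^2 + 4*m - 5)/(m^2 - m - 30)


(1) = 1/(k - 4)
(2) = (p - 2)/(p + 2)
(3) = (u^2 - 7*u + 6)/(u^2 + 7*u)
(4) = (m - 1)/(m - 6)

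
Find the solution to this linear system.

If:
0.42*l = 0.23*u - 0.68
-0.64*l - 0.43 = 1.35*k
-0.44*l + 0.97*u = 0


Then:
k = 0.70
l = -2.15
u = -0.98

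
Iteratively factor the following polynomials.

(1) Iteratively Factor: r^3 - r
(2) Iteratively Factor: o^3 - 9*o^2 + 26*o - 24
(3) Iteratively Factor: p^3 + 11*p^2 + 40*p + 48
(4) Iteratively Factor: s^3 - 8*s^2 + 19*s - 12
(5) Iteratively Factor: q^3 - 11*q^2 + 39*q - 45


(1) = (r - 1)*(r^2 + r) = (r - 1)*(r + 1)*(r)
(2) = (o - 2)*(o^2 - 7*o + 12) = (o - 4)*(o - 2)*(o - 3)
(3) = (p + 4)*(p^2 + 7*p + 12) = (p + 3)*(p + 4)*(p + 4)
(4) = (s - 3)*(s^2 - 5*s + 4) = (s - 3)*(s - 1)*(s - 4)
(5) = (q - 5)*(q^2 - 6*q + 9) = (q - 5)*(q - 3)*(q - 3)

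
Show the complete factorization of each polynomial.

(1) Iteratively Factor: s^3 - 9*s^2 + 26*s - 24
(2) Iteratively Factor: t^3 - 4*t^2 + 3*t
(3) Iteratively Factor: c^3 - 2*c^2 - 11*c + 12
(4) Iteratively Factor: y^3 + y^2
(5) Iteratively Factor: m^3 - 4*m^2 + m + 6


(1) = (s - 2)*(s^2 - 7*s + 12) = (s - 3)*(s - 2)*(s - 4)
(2) = (t - 1)*(t^2 - 3*t) = (t - 3)*(t - 1)*(t)
(3) = (c + 3)*(c^2 - 5*c + 4) = (c - 4)*(c + 3)*(c - 1)
(4) = (y)*(y^2 + y) = y^2*(y + 1)
(5) = (m - 3)*(m^2 - m - 2) = (m - 3)*(m - 2)*(m + 1)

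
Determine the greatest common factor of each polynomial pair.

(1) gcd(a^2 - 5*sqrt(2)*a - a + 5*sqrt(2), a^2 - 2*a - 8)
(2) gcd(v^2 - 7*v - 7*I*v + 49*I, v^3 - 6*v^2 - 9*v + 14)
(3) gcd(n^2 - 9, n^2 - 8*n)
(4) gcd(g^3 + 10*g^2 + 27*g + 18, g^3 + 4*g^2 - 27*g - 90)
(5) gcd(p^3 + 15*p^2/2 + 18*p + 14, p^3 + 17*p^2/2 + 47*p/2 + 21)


(1) = gcd((a - 1)*(a - 5*sqrt(2)), (a - 4)*(a + 2)) = 1
(2) = v - 7
(3) = 1
(4) = gcd((g + 1)*(g + 3)*(g + 6), (g - 5)*(g + 3)*(g + 6)) = g^2 + 9*g + 18
(5) = gcd((p + 2)^2*(p + 7/2), (p + 2)*(p + 3)*(p + 7/2)) = p^2 + 11*p/2 + 7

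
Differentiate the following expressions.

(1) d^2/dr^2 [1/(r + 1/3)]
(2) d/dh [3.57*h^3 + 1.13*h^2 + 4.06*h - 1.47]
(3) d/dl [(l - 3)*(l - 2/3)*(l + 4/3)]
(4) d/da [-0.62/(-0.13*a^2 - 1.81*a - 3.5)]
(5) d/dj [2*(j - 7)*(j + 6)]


(1) = 54/(3*r + 1)^3
(2) = 10.71*h^2 + 2.26*h + 4.06
(3) = 3*l^2 - 14*l/3 - 26/9
(4) = (-0.1612*a - 1.1222)/(0.13*a^2 + 1.81*a + 3.5)^2
(5) = 4*j - 2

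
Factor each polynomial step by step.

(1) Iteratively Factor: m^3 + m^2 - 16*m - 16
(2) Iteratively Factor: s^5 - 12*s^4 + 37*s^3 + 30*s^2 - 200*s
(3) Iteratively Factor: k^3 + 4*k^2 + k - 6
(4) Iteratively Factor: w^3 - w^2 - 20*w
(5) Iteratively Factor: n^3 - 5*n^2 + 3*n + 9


(1) = (m - 4)*(m^2 + 5*m + 4) = (m - 4)*(m + 4)*(m + 1)
(2) = (s)*(s^4 - 12*s^3 + 37*s^2 + 30*s - 200) = s*(s - 4)*(s^3 - 8*s^2 + 5*s + 50) = s*(s - 5)*(s - 4)*(s^2 - 3*s - 10) = s*(s - 5)*(s - 4)*(s + 2)*(s - 5)
(3) = (k + 3)*(k^2 + k - 2) = (k - 1)*(k + 3)*(k + 2)
(4) = (w - 5)*(w^2 + 4*w) = (w - 5)*(w + 4)*(w)
(5) = (n + 1)*(n^2 - 6*n + 9) = (n - 3)*(n + 1)*(n - 3)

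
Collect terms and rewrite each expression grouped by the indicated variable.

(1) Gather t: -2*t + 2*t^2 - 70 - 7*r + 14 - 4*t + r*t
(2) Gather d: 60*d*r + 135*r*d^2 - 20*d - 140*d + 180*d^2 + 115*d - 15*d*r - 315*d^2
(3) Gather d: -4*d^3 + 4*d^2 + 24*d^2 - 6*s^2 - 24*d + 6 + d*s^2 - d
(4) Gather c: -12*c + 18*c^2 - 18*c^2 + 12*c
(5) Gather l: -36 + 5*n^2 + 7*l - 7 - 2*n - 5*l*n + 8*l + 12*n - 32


(1) = -7*r + 2*t^2 + t*(r - 6) - 56
(2) = d^2*(135*r - 135) + d*(45*r - 45)
(3) = -4*d^3 + 28*d^2 + d*(s^2 - 25) - 6*s^2 + 6
(4) = 0
(5) = l*(15 - 5*n) + 5*n^2 + 10*n - 75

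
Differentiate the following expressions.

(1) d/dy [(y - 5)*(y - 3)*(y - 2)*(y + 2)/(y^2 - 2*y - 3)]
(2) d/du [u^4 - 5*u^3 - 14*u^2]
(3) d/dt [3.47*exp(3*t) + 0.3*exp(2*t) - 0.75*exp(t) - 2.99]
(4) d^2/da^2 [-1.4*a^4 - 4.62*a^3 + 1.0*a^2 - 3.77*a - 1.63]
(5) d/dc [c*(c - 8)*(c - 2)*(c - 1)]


(1) = 2*(y^3 - y^2 - 5*y - 12)/(y^2 + 2*y + 1)
(2) = u*(4*u^2 - 15*u - 28)
(3) = (10.41*exp(2*t) + 0.6*exp(t) - 0.75)*exp(t)
(4) = -16.8*a^2 - 27.72*a + 2.0
(5) = 4*c^3 - 33*c^2 + 52*c - 16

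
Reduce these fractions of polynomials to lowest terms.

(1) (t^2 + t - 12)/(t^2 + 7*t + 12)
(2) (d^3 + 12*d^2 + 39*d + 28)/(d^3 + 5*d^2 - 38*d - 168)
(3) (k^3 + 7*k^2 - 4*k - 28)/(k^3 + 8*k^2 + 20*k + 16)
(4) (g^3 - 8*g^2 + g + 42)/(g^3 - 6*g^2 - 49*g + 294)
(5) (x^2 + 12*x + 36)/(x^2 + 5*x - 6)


(1) = (t - 3)/(t + 3)
(2) = (d + 1)/(d - 6)
(3) = (k^2 + 5*k - 14)/(k^2 + 6*k + 8)
(4) = (g^2 - g - 6)/(g^2 + g - 42)
(5) = (x + 6)/(x - 1)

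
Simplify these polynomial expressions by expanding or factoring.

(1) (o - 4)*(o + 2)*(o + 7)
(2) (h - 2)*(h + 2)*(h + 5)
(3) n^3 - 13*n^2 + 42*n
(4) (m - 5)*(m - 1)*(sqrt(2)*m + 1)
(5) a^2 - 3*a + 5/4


(1) = o^3 + 5*o^2 - 22*o - 56
(2) = h^3 + 5*h^2 - 4*h - 20
(3) = n*(n - 7)*(n - 6)
(4) = sqrt(2)*m^3 - 6*sqrt(2)*m^2 + m^2 - 6*m + 5*sqrt(2)*m + 5
(5) = (a - 5/2)*(a - 1/2)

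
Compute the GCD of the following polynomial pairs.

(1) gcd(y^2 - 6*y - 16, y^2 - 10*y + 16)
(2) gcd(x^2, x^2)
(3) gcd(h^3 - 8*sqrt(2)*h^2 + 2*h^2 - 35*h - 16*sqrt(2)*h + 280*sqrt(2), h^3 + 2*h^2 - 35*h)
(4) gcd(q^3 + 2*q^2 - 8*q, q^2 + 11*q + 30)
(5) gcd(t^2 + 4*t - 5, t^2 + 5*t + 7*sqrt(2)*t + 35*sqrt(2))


(1) = gcd((y - 8)*(y + 2), (y - 8)*(y - 2)) = y - 8
(2) = gcd(x^2, x^2) = x^2
(3) = gcd((h - 5)*(h + 7)*(h - 8*sqrt(2)), h*(h - 5)*(h + 7)) = h^2 + 2*h - 35
(4) = gcd(q*(q - 2)*(q + 4), (q + 5)*(q + 6)) = 1
(5) = gcd((t - 1)*(t + 5), (t + 5)*(t + 7*sqrt(2))) = t + 5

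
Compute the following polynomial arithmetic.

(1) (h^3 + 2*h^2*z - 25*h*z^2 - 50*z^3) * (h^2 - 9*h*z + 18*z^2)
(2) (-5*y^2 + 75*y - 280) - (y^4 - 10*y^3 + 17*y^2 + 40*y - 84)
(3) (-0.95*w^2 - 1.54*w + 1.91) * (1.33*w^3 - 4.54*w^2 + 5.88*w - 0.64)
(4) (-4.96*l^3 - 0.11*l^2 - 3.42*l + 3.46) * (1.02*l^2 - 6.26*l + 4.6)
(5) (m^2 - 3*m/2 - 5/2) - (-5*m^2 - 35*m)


(1) = h^5 - 7*h^4*z - 25*h^3*z^2 + 211*h^2*z^3 - 900*z^5
(2) = -y^4 + 10*y^3 - 22*y^2 + 35*y - 196
(3) = -1.2635*w^5 + 2.2648*w^4 + 3.9459*w^3 - 17.1186*w^2 + 12.2164*w - 1.2224
(4) = -5.0592*l^5 + 30.9374*l^4 - 25.6158*l^3 + 24.4324*l^2 - 37.3916*l + 15.916
(5) = 6*m^2 + 67*m/2 - 5/2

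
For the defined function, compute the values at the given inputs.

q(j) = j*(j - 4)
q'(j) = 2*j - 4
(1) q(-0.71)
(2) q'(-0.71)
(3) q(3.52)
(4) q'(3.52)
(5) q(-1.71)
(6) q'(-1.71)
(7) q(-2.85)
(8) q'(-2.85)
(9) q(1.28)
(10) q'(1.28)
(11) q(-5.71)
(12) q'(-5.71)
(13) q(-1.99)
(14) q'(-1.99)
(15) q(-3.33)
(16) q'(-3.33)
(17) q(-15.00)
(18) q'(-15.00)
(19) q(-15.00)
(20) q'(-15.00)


(1) = 3.34
(2) = -5.42
(3) = -1.69
(4) = 3.04
(5) = 9.76
(6) = -7.42
(7) = 19.52
(8) = -9.70
(9) = -3.48
(10) = -1.44
(11) = 55.44
(12) = -15.42
(13) = 11.92
(14) = -7.98
(15) = 24.41
(16) = -10.66
(17) = 285.00
(18) = -34.00
(19) = 285.00
(20) = -34.00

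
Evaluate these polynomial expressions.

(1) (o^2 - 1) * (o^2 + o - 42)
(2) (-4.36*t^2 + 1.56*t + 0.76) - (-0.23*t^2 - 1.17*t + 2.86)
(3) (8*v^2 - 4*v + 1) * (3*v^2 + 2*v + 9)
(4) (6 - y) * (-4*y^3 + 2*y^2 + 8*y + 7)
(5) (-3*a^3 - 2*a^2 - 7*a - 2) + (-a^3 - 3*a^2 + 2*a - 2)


(1) = o^4 + o^3 - 43*o^2 - o + 42
(2) = -4.13*t^2 + 2.73*t - 2.1
(3) = 24*v^4 + 4*v^3 + 67*v^2 - 34*v + 9
(4) = 4*y^4 - 26*y^3 + 4*y^2 + 41*y + 42
(5) = -4*a^3 - 5*a^2 - 5*a - 4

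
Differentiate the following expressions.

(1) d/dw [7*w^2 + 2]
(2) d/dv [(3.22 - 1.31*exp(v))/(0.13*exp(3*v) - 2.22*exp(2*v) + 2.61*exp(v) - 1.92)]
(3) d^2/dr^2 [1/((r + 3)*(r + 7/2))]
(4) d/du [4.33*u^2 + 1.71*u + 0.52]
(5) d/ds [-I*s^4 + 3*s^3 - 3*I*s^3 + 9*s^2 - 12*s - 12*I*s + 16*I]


(1) = 14*w
(2) = (0.3406*exp(3*v) - 4.164*exp(2*v) + 14.2968*exp(v) - 5.889)*exp(v)/(0.0169*exp(6*v) - 0.5772*exp(5*v) + 5.607*exp(4*v) - 12.0876*exp(3*v) + 15.3369*exp(2*v) - 10.0224*exp(v) + 3.6864)
(3) = 4*(4*(r + 3)^2 + 2*(r + 3)*(2*r + 7) + (2*r + 7)^2)/((r + 3)^3*(2*r + 7)^3)
(4) = 8.66*u + 1.71
(5) = -4*I*s^3 + 9*s^2*(1 - I) + 18*s - 12 - 12*I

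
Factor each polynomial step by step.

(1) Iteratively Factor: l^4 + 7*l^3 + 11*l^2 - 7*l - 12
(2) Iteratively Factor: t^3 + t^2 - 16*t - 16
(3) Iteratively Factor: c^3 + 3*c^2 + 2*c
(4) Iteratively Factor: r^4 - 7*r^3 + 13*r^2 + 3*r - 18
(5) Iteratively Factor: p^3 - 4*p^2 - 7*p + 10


(1) = (l - 1)*(l^3 + 8*l^2 + 19*l + 12) = (l - 1)*(l + 4)*(l^2 + 4*l + 3) = (l - 1)*(l + 3)*(l + 4)*(l + 1)
(2) = (t - 4)*(t^2 + 5*t + 4) = (t - 4)*(t + 4)*(t + 1)
(3) = (c)*(c^2 + 3*c + 2) = c*(c + 2)*(c + 1)
(4) = (r - 3)*(r^3 - 4*r^2 + r + 6) = (r - 3)^2*(r^2 - r - 2) = (r - 3)^2*(r + 1)*(r - 2)
(5) = (p - 1)*(p^2 - 3*p - 10) = (p - 5)*(p - 1)*(p + 2)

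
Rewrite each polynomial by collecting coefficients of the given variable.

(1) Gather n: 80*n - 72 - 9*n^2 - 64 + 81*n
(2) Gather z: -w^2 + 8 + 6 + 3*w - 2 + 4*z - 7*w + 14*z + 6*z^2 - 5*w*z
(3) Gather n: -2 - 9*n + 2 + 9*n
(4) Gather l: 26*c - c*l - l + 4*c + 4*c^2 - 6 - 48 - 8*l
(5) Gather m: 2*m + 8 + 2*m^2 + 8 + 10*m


(1) = -9*n^2 + 161*n - 136
(2) = -w^2 - 4*w + 6*z^2 + z*(18 - 5*w) + 12
(3) = 0
(4) = 4*c^2 + 30*c + l*(-c - 9) - 54
(5) = 2*m^2 + 12*m + 16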